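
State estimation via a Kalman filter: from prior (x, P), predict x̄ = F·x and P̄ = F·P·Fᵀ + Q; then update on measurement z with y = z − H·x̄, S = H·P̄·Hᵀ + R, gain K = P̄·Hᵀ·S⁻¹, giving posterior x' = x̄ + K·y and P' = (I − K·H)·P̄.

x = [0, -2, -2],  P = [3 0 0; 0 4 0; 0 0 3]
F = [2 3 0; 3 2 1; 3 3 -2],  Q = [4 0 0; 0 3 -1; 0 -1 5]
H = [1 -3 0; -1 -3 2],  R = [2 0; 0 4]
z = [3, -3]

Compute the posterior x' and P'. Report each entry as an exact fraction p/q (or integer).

x̄ = F·x = [-6, -6, -2]
P̄ = F·P·Fᵀ + Q = [52 42 54; 42 49 44; 54 44 80]
y = z − H·x̄ = [-9, -23]
S = H·P̄·Hᵀ + R = [243 233; 233 325]
K = P̄·Hᵀ·S⁻¹ = [-3870/12343 116/12343; -5296/12343 -39/12343; -9646/12343 5928/12343]
x' = x̄ + K·y = [-41896/12343, -25497/12343, -74216/12343]
P' = (I − K·H)·P̄ = [363576/12343 123772/12343 367678/12343; 123772/12343 44788/12343 128990/12343; 367678/12343 128990/12343 389180/12343]

x' = [-41896/12343, -25497/12343, -74216/12343]
P' = [363576/12343 123772/12343 367678/12343; 123772/12343 44788/12343 128990/12343; 367678/12343 128990/12343 389180/12343]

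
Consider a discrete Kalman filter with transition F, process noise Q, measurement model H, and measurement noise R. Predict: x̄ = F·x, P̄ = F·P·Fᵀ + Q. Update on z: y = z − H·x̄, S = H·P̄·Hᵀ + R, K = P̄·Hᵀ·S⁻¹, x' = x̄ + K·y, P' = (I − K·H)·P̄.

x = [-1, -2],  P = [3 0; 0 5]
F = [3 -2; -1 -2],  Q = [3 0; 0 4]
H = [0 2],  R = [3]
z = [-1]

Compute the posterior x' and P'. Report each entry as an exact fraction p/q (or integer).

x' = [-131/111, -13/37]
P' = [5066/111 11/37; 11/37 27/37]

x̄ = F·x = [1, 5]
P̄ = F·P·Fᵀ + Q = [50 11; 11 27]
y = z − H·x̄ = [-11]
S = H·P̄·Hᵀ + R = [111]
K = P̄·Hᵀ·S⁻¹ = [22/111; 18/37]
x' = x̄ + K·y = [-131/111, -13/37]
P' = (I − K·H)·P̄ = [5066/111 11/37; 11/37 27/37]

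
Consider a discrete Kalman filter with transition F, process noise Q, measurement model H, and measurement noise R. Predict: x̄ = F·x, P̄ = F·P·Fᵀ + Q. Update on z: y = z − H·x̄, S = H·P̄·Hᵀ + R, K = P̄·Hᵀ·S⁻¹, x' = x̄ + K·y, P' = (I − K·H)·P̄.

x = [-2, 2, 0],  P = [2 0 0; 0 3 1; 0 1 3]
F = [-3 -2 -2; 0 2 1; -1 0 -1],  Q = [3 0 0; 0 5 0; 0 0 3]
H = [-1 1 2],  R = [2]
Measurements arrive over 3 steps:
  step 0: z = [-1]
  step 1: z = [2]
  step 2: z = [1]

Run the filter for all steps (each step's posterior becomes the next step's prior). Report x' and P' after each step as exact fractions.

step 0: x̄ = F·x = [2, 4, 2]
step 0: P̄ = F·P·Fᵀ + Q = [53 -24 14; -24 24 -5; 14 -5 8]
step 0: y = z − H·x̄ = [-7]
step 0: S = H·P̄·Hᵀ + R = [83]
step 0: K = P̄·Hᵀ·S⁻¹ = [-49/83; 38/83; -3/83]
step 0: x' = x̄ + K·y = [509/83, 66/83, 187/83]
step 0: P' = (I − K·H)·P̄ = [1998/83 -130/83 1015/83; -130/83 548/83 -301/83; 1015/83 -301/83 655/83]
step 1: x̄ = F·x = [-2033/83, 319/83, -696/83]
step 1: P̄ = F·P·Fᵀ + Q = [31255/83 -3961/83 11517/83; -3961/83 2058/83 -808/83; 11517/83 -808/83 4932/83]
step 1: y = z − H·x̄ = [-794/83]
step 1: S = H·P̄·Hᵀ + R = [11829/83]
step 1: K = P̄·Hᵀ·S⁻¹ = [-12182/11829; 4403/11829; -2461/11829]
step 1: x' = x̄ + K·y = [-173203/11829, 3343/11829, -75650/11829]
step 1: P' = (I − K·H)·P̄ = [2666437/11829 81719/11829 1280177/11829; 81719/11829 59731/11829 15397/11829; 1280177/11829 15397/11829 629929/11829]
step 2: x̄ = F·x = [664223/11829, -22988/3943, 82951/3943]
step 2: P̄ = F·P·Fᵀ + Q = [43257988/11829 -1974003/3943 5284762/3943; -1974003/3943 329862/3943 -701446/3943; 5284762/3943 -701446/3943 1964069/3943]
step 2: y = z − H·x̄ = [247310/11829]
step 2: S = H·P̄·Hᵀ + R = [7849582/11829]
step 2: K = P̄·Hᵀ·S⁻¹ = [-17471425/7849582; 2702919/7849582; -3087105/3924791]
step 2: x' = x̄ + K·y = [37746842/3924791, 5373249/3924791, 18025537/3924791]
step 2: P' = (I − K·H)·P̄ = [2900197179/7849582 62435653/7849582 700704669/3924791; 62435653/7849582 39062079/7849582 7194853/3924791; 700704669/3924791 7194853/3924791 343667803/3924791]

step 0: x' = [509/83, 66/83, 187/83], P' = [1998/83 -130/83 1015/83; -130/83 548/83 -301/83; 1015/83 -301/83 655/83]
step 1: x' = [-173203/11829, 3343/11829, -75650/11829], P' = [2666437/11829 81719/11829 1280177/11829; 81719/11829 59731/11829 15397/11829; 1280177/11829 15397/11829 629929/11829]
step 2: x' = [37746842/3924791, 5373249/3924791, 18025537/3924791], P' = [2900197179/7849582 62435653/7849582 700704669/3924791; 62435653/7849582 39062079/7849582 7194853/3924791; 700704669/3924791 7194853/3924791 343667803/3924791]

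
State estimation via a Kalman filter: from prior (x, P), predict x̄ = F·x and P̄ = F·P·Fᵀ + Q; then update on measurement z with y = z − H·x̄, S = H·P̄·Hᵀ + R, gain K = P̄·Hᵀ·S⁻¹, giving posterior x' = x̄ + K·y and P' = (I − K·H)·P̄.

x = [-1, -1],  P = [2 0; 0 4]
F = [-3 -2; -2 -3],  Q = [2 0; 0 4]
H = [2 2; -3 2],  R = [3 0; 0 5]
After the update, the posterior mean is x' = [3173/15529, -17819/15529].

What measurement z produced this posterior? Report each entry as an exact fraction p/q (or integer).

z = [-2, -3]

x̄ = F·x = [5, 5]
P̄ = F·P·Fᵀ + Q = [36 36; 36 48]
S = H·P̄·Hᵀ + R = [627 -96; -96 89]
K = P̄·Hᵀ·S⁻¹ = [3120/15529 -2916/15529; 4600/15529 2868/15529]
x' − x̄ = [-74472/15529, -95464/15529] = K·y
y = (KᵀK)⁻¹·Kᵀ·(x' − x̄) = [-22, 2]
z = y + H·x̄ = [-22, 2] + [20, -5] = [-2, -3]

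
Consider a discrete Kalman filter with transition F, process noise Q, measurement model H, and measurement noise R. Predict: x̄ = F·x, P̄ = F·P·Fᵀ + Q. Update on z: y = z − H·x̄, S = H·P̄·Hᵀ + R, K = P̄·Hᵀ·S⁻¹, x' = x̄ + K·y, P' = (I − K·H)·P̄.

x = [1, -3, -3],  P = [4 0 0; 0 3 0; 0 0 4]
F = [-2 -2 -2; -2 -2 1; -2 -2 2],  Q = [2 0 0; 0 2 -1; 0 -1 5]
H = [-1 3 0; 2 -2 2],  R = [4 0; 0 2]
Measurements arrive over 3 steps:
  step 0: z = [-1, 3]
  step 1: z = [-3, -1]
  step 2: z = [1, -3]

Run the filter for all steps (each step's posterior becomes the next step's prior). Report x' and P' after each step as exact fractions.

step 0: x̄ = F·x = [10, 1, -2]
step 0: P̄ = F·P·Fᵀ + Q = [46 20 12; 20 34 35; 12 35 49]
step 0: y = z − H·x̄ = [6, -11]
step 0: S = H·P̄·Hᵀ + R = [236 50; 50 174]
step 0: K = P̄·Hᵀ·S⁻¹ = [-11/311 139/311; 3042/9641 1453/9641; 6791/19282 3811/19282]
step 0: x' = x̄ + K·y = [1515/311, 11910/9641, -39739/19282]
step 0: P' = (I − K·H)·P̄ = [3896/311 1284/311 -2473/311; 1284/311 17324/9641 -21027/9641; -2473/311 -21027/9641 115083/19282]
step 1: x̄ = F·x = [-78011/9641, -275239/19282, -157489/9641]
step 1: P̄ = F·P·Fᵀ + Q = [338760/9641 560369/9641 640666/9641; 560369/9641 2676831/19282 1562414/9641; 640666/9641 1562414/9641 1930723/9641]
step 1: y = z − H·x̄ = [611849/19282, 186120/9641]
step 1: S = H·P̄·Hᵀ + R = [18121699/19282 3868091/9641; 3868091/9641 2593940/9641]
step 1: K = P̄·Hᵀ·S⁻¹ = [24900566/885921789 249113626/885921789; 300148865/885921789 88195330/885921789; 279116390/885921789 272981749/885921789]
step 1: x' = x̄ + K·y = [-1569227612/885921789, -1419179273/885921789, -345091946/885921789]
step 1: P' = (I − K·H)·P̄ = [6006020914/885921789 2035207726/885921789 -3721699562/885921789; 2035207726/885921789 1078601062/885921789 -868411334/885921789; -3721699562/885921789 -868411334/885921789 3126269977/885921789]
step 2: x̄ = F·x = [2222332554/295307263, 1877240608/295307263, 5286629878/885921789]
step 2: P̄ = F·P·Fᵀ + Q = [7392062010/295307263 9729129322/295307263 10705023268/295307263; 9729129322/295307263 22626235617/295307263 25842477751/295307263; 10705023268/295307263 25842477751/295307263 98275725733/885921789]
step 2: y = z − H·x̄ = [-3114082007/295307263, -15301576799/885921789]
step 2: S = H·P̄·Hᵀ + R = [153834635683/295307263 60936316824/295307263; 60936316824/295307263 158296306714/885921789]
step 2: K = P̄·Hᵀ·S⁻¹ = [661421440620/22369498154009 6331215890556/22369498154009; 7571442327067/22369498154009 2232277930500/22369498154009; 7001425361683/22369498154009 6855059163424/22369498154009]
step 2: x' = x̄ + K·y = [52014347612646/22369498154009, 23802486928481/22369498154009, -58744457836653/22369498154009]
step 2: P' = (I − K·H)·P̄ = [152323209721446/22369498154009 51656298494642/22369498154009 -94335695336248/22369498154009; 51656298494642/22369498154009 27314022600970/22369498154009 -22109997963172/22369498154009; -94335695336248/22369498154009 -22109997963172/22369498154009 79080756536500/22369498154009]

step 0: x' = [1515/311, 11910/9641, -39739/19282], P' = [3896/311 1284/311 -2473/311; 1284/311 17324/9641 -21027/9641; -2473/311 -21027/9641 115083/19282]
step 1: x' = [-1569227612/885921789, -1419179273/885921789, -345091946/885921789], P' = [6006020914/885921789 2035207726/885921789 -3721699562/885921789; 2035207726/885921789 1078601062/885921789 -868411334/885921789; -3721699562/885921789 -868411334/885921789 3126269977/885921789]
step 2: x' = [52014347612646/22369498154009, 23802486928481/22369498154009, -58744457836653/22369498154009], P' = [152323209721446/22369498154009 51656298494642/22369498154009 -94335695336248/22369498154009; 51656298494642/22369498154009 27314022600970/22369498154009 -22109997963172/22369498154009; -94335695336248/22369498154009 -22109997963172/22369498154009 79080756536500/22369498154009]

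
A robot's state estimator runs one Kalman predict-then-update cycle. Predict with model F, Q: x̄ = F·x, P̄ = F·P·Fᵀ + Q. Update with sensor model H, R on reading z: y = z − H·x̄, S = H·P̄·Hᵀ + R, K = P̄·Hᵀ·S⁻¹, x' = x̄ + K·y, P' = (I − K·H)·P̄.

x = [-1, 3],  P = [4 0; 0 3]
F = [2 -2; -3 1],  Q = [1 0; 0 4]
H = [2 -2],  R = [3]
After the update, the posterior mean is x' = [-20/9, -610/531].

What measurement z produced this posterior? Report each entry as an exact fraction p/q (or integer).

z = [-2]

x̄ = F·x = [-8, 6]
P̄ = F·P·Fᵀ + Q = [29 -30; -30 43]
S = H·P̄·Hᵀ + R = [531]
K = P̄·Hᵀ·S⁻¹ = [2/9; -146/531]
x' − x̄ = [52/9, -3796/531] = K·y
y = (KᵀK)⁻¹·Kᵀ·(x' − x̄) = [26]
z = y + H·x̄ = [26] + [-28] = [-2]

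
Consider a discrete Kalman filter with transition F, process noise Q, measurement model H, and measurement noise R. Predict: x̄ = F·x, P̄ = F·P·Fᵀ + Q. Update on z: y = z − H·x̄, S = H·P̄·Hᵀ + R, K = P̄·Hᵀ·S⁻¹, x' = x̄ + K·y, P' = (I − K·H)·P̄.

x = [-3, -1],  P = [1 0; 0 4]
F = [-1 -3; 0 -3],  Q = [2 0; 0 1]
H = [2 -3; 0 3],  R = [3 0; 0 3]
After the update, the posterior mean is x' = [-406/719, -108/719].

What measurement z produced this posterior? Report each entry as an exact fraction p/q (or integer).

x̄ = F·x = [6, 3]
P̄ = F·P·Fᵀ + Q = [39 36; 36 37]
S = H·P̄·Hᵀ + R = [60 -117; -117 336]
K = P̄·Hᵀ·S⁻¹ = [284/719 330/719; -13/719 233/719]
x' − x̄ = [-4720/719, -2265/719] = K·y
y = (KᵀK)⁻¹·Kᵀ·(x' − x̄) = [-5, -10]
z = y + H·x̄ = [-5, -10] + [3, 9] = [-2, -1]

z = [-2, -1]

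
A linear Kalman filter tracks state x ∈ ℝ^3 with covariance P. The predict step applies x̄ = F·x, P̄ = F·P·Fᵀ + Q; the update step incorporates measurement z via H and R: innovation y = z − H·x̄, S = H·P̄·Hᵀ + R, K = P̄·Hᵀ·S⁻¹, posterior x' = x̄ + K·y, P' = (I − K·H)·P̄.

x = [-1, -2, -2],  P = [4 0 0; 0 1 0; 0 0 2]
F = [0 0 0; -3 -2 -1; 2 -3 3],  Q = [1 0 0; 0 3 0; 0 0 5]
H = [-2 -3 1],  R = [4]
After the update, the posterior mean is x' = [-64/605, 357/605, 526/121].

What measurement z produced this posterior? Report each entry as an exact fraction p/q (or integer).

x̄ = F·x = [0, 9, -2]
P̄ = F·P·Fᵀ + Q = [1 0 0; 0 45 -24; 0 -24 48]
S = H·P̄·Hᵀ + R = [605]
K = P̄·Hᵀ·S⁻¹ = [-2/605; -159/605; 24/121]
x' − x̄ = [-64/605, -5088/605, 768/121] = K·y
y = (KᵀK)⁻¹·Kᵀ·(x' − x̄) = [32]
z = y + H·x̄ = [32] + [-29] = [3]

z = [3]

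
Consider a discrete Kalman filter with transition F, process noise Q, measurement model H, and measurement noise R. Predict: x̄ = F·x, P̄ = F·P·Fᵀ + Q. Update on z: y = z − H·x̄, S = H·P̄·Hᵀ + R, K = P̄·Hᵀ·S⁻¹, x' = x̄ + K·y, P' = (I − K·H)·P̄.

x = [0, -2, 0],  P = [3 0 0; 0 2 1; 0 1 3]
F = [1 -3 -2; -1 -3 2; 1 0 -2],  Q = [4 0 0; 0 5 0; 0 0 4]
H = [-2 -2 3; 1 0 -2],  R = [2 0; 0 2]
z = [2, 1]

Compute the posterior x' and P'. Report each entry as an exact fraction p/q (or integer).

x' = [2798/1865, -2909/1865, 195/373]
P' = [77304/1865 -17382/1865 7922/373; -17382/1865 6311/1865 -1570/373; 7922/373 -1570/373 4208/373]

x̄ = F·x = [6, 6, 0]
P̄ = F·P·Fᵀ + Q = [49 3 21; 3 26 -9; 21 -9 19]
y = z − H·x̄ = [26, -5]
S = H·P̄·Hᵀ + R = [353 -107; -107 43]
K = P̄·Hᵀ·S⁻¹ = [-507/1865 -958/1865; -704/1865 -841/1865; -40/373 -247/373]
x' = x̄ + K·y = [2798/1865, -2909/1865, 195/373]
P' = (I − K·H)·P̄ = [77304/1865 -17382/1865 7922/373; -17382/1865 6311/1865 -1570/373; 7922/373 -1570/373 4208/373]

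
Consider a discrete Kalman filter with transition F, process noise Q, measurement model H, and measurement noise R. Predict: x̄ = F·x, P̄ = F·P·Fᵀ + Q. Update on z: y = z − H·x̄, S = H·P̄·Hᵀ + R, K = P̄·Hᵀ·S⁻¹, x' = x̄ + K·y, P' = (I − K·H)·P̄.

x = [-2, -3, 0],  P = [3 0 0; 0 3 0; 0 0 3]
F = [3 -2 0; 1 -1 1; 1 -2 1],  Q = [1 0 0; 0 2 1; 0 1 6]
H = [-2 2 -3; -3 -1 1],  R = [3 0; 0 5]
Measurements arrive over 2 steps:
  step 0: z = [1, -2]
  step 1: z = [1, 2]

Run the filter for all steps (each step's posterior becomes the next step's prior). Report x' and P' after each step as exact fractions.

step 0: x' = [6309/23029, 28021/46058, 62/23029], P' = [9333/23029 -7740/23029 -9271/23029; -7740/23029 226761/46058 82283/23029; -9271/23029 82283/23029 68160/23029]
step 1: x' = [-80353289/144960799, -59882436/144960799, -38835530/144960799], P' = [54994148/144960799 -35947829/289921598 -68070341/289921598; -35947829/289921598 2613371605/1159686392 1839707197/1159686392; -68070341/289921598 1839707197/1159686392 1708203805/1159686392]

step 0: x̄ = F·x = [0, 1, 4]
step 0: P̄ = F·P·Fᵀ + Q = [40 15 21; 15 11 13; 21 13 24]
step 0: y = z − H·x̄ = [11, -5]
step 0: S = H·P̄·Hᵀ + R = [399 298; 298 338]
step 0: K = P̄·Hᵀ·S⁻¹ = [-2111/23029 -5906/23029; -1536/23029 -3151/46058; -7124/23029 2738/23029]
step 0: x' = x̄ + K·y = [6309/23029, 28021/46058, 62/23029]
step 0: P' = (I − K·H)·P̄ = [9333/23029 -7740/23029 -9271/23029; -7740/23029 226761/46058 82283/23029; -9271/23029 82283/23029 68160/23029]
step 1: x̄ = F·x = [-9094/23029, -15279/46058, -21650/23029]
step 1: P̄ = F·P·Fᵀ + Q = [653428/23029 101081/23029 351062/23029; 101081/23029 138607/46058 85112/23029; 351062/23029 85112/23029 352475/23029]
step 1: y = z − H·x̄ = [-44830/23029, 65573/46058]
step 1: S = H·P̄·Hᵀ + R = [8515040/23029 5203206/23029; 5203206/23029 9495331/46058]
step 1: K = P̄·Hᵀ·S⁻¹ = [-29220409/289921598 -36208740/144960799; -1598583/1159686392 -17114523/289921598; -300211431/1159686392 34267035/289921598]
step 1: x' = x̄ + K·y = [-80353289/144960799, -59882436/144960799, -38835530/144960799]
step 1: P' = (I − K·H)·P̄ = [54994148/144960799 -35947829/289921598 -68070341/289921598; -35947829/289921598 2613371605/1159686392 1839707197/1159686392; -68070341/289921598 1839707197/1159686392 1708203805/1159686392]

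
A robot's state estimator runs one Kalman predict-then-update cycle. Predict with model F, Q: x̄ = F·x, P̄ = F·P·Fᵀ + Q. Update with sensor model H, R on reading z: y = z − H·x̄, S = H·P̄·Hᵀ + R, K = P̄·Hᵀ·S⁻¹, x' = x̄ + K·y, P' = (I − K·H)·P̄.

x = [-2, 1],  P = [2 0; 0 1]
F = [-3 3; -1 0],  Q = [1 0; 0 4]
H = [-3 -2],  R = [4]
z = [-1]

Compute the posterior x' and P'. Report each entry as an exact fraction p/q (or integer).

x̄ = F·x = [9, 2]
P̄ = F·P·Fᵀ + Q = [28 6; 6 6]
y = z − H·x̄ = [30]
S = H·P̄·Hᵀ + R = [352]
K = P̄·Hᵀ·S⁻¹ = [-3/11; -15/176]
x' = x̄ + K·y = [9/11, -49/88]
P' = (I − K·H)·P̄ = [20/11 -24/11; -24/11 303/88]

x' = [9/11, -49/88]
P' = [20/11 -24/11; -24/11 303/88]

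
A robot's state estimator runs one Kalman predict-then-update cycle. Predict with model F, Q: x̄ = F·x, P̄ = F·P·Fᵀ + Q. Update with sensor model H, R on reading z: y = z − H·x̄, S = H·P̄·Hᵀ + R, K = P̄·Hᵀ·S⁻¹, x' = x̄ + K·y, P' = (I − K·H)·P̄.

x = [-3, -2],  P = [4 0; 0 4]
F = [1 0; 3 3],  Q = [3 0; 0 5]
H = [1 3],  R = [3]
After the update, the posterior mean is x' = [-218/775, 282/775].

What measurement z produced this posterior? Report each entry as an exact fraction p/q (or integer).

x̄ = F·x = [-3, -15]
P̄ = F·P·Fᵀ + Q = [7 12; 12 77]
S = H·P̄·Hᵀ + R = [775]
K = P̄·Hᵀ·S⁻¹ = [43/775; 243/775]
x' − x̄ = [2107/775, 11907/775] = K·y
y = (KᵀK)⁻¹·Kᵀ·(x' − x̄) = [49]
z = y + H·x̄ = [49] + [-48] = [1]

z = [1]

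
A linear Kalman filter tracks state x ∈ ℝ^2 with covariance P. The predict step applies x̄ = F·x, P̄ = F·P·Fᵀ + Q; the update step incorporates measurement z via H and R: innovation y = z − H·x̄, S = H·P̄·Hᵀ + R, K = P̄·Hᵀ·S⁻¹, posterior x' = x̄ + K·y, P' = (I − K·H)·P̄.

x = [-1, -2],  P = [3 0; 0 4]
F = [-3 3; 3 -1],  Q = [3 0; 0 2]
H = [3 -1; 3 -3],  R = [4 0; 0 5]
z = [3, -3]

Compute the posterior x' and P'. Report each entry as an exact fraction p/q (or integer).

x̄ = F·x = [-3, -1]
P̄ = F·P·Fᵀ + Q = [66 -39; -39 33]
y = z − H·x̄ = [11, 3]
S = H·P̄·Hᵀ + R = [865 1161; 1161 1598]
K = P̄·Hᵀ·S⁻¹ = [13011/34349 -2682/34349; 11076/34349 -12690/34349]
x' = x̄ + K·y = [32028/34349, 49417/34349]
P' = (I − K·H)·P̄ = [28257/34349 32727/34349; 32727/34349 53877/34349]

x' = [32028/34349, 49417/34349]
P' = [28257/34349 32727/34349; 32727/34349 53877/34349]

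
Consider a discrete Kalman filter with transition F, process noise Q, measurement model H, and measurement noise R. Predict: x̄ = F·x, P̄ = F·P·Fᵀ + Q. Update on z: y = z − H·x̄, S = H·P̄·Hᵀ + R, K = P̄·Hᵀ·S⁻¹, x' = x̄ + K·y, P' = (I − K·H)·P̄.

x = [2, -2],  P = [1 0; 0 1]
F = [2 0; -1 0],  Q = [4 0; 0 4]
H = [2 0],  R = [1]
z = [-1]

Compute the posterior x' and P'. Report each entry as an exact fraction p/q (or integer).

x̄ = F·x = [4, -2]
P̄ = F·P·Fᵀ + Q = [8 -2; -2 5]
y = z − H·x̄ = [-9]
S = H·P̄·Hᵀ + R = [33]
K = P̄·Hᵀ·S⁻¹ = [16/33; -4/33]
x' = x̄ + K·y = [-4/11, -10/11]
P' = (I − K·H)·P̄ = [8/33 -2/33; -2/33 149/33]

x' = [-4/11, -10/11]
P' = [8/33 -2/33; -2/33 149/33]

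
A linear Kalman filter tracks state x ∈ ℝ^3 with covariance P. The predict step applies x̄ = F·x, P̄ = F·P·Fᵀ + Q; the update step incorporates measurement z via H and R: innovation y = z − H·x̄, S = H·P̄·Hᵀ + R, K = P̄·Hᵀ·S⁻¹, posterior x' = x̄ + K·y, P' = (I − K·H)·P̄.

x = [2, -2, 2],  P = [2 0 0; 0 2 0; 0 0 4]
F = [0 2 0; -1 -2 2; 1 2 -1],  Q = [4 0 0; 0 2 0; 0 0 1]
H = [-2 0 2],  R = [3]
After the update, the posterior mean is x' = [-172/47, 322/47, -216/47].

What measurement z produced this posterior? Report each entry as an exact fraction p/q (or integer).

x̄ = F·x = [-4, 6, -4]
P̄ = F·P·Fᵀ + Q = [12 -8 8; -8 28 -18; 8 -18 15]
S = H·P̄·Hᵀ + R = [47]
K = P̄·Hᵀ·S⁻¹ = [-8/47; -20/47; 14/47]
x' − x̄ = [16/47, 40/47, -28/47] = K·y
y = (KᵀK)⁻¹·Kᵀ·(x' − x̄) = [-2]
z = y + H·x̄ = [-2] + [0] = [-2]

z = [-2]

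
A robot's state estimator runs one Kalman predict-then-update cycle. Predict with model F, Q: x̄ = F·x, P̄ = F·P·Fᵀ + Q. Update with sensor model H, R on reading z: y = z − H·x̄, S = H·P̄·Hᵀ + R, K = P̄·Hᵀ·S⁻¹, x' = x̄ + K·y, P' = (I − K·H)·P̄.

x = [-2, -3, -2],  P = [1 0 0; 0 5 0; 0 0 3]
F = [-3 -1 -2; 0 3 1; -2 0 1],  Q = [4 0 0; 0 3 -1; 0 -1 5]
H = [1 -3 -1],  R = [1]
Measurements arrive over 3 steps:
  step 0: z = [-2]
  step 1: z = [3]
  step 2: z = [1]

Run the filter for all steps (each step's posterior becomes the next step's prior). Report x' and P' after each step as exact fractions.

step 0: x̄ = F·x = [13, -11, 2]
step 0: P̄ = F·P·Fᵀ + Q = [30 -21 0; -21 51 2; 0 2 12]
step 0: y = z − H·x̄ = [-46]
step 0: S = H·P̄·Hᵀ + R = [640]
step 0: K = P̄·Hᵀ·S⁻¹ = [93/640; -11/40; -9/320]
step 0: x' = x̄ + K·y = [2021/320, 33/20, 527/160]
step 0: P' = (I − K·H)·P̄ = [10551/640 183/40 837/320; 183/40 13/5 -59/20; 837/320 -59/20 1839/160]
step 1: x̄ = F·x = [-8699/320, 1319/160, -747/80]
step 1: P̄ = F·P·Fᵀ + Q = [158711/640 -18931/320 14503/160; -18931/320 3231/160 -2483/80; 14503/160 -2483/80 2879/40]
step 1: y = z − H·x̄ = [2917/64]
step 1: S = H·P̄·Hᵀ + R = [62739/128]
step 1: K = P̄·Hᵀ·S⁻¹ = [42857/62739; -11354/62739; 14308/62739]
step 1: x' = x̄ + K·y = [1239106/313695, -1447/313695, 331532/313695]
step 1: P' = (I − K·H)·P̄ = [6044978/313695 449749/313695 4481446/313695; 449749/313695 1299002/313695 -3390487/313695; 4481446/313695 -3390487/313695 14581367/313695]
step 2: x̄ = F·x = [-291929/20913, 327191/313695, -47704/6971]
step 2: P̄ = F·P·Fᵀ + Q = [3515510/6971 -1787894/20913 352857/6971; -1787894/20913 6870548/313695 -168115/6971; 352857/6971 -168115/6971 497866/6971]
step 2: y = z − H·x̄ = [391947/34855]
step 2: S = H·P̄·Hᵀ + R = [36279203/34855]
step 2: K = P̄·Hᵀ·S⁻¹ = [24752735/36279203; -152739/1251007; 1796680/36279203]
step 2: x' = x̄ + K·y = [-684248360/108837609, -3714592/11259063, -228062320/36279203]
step 2: P' = (I − K·H)·P̄ = [717303535/36279203 4555571/3753021 560439241/36279203; 4555571/3753021 71903081/11259063 -22296431/1251007; 560439241/36279203 -22296431/1251007 2498432058/36279203]

step 0: x' = [2021/320, 33/20, 527/160], P' = [10551/640 183/40 837/320; 183/40 13/5 -59/20; 837/320 -59/20 1839/160]
step 1: x' = [1239106/313695, -1447/313695, 331532/313695], P' = [6044978/313695 449749/313695 4481446/313695; 449749/313695 1299002/313695 -3390487/313695; 4481446/313695 -3390487/313695 14581367/313695]
step 2: x' = [-684248360/108837609, -3714592/11259063, -228062320/36279203], P' = [717303535/36279203 4555571/3753021 560439241/36279203; 4555571/3753021 71903081/11259063 -22296431/1251007; 560439241/36279203 -22296431/1251007 2498432058/36279203]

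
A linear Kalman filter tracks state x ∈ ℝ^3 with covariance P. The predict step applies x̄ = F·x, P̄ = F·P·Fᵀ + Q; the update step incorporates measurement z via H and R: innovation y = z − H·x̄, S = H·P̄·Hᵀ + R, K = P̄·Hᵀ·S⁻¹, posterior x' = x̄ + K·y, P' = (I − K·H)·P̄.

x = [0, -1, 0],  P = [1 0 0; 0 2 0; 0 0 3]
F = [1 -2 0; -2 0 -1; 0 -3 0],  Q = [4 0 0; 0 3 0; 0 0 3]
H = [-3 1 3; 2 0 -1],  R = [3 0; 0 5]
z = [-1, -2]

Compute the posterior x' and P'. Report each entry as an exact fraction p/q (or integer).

x̄ = F·x = [2, 0, 3]
P̄ = F·P·Fᵀ + Q = [13 -2 12; -2 10 0; 12 0 21]
y = z − H·x̄ = [-4, -3]
S = H·P̄·Hᵀ + R = [115 -37; -37 30]
K = P̄·Hᵀ·S⁻¹ = [368/2081 1425/2081; 332/2081 132/2081; 921/2081 1344/2081]
x' = x̄ + K·y = [-1585/2081, -1724/2081, -1473/2081]
P' = (I − K·H)·P̄ = [8943/2081 -4350/2081 10761/2081; -4350/2081 16026/2081 -9360/2081; 10761/2081 -9360/2081 14802/2081]

x' = [-1585/2081, -1724/2081, -1473/2081]
P' = [8943/2081 -4350/2081 10761/2081; -4350/2081 16026/2081 -9360/2081; 10761/2081 -9360/2081 14802/2081]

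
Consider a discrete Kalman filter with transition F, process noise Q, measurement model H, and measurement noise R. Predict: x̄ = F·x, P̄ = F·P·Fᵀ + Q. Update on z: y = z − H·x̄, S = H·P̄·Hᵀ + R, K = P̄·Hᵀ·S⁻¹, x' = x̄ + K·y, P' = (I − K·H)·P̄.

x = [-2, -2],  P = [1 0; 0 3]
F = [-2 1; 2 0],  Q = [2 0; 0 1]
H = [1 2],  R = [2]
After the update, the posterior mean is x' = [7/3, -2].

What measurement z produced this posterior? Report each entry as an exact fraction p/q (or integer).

x̄ = F·x = [2, -4]
P̄ = F·P·Fᵀ + Q = [9 -4; -4 5]
S = H·P̄·Hᵀ + R = [15]
K = P̄·Hᵀ·S⁻¹ = [1/15; 2/5]
x' − x̄ = [1/3, 2] = K·y
y = (KᵀK)⁻¹·Kᵀ·(x' − x̄) = [5]
z = y + H·x̄ = [5] + [-6] = [-1]

z = [-1]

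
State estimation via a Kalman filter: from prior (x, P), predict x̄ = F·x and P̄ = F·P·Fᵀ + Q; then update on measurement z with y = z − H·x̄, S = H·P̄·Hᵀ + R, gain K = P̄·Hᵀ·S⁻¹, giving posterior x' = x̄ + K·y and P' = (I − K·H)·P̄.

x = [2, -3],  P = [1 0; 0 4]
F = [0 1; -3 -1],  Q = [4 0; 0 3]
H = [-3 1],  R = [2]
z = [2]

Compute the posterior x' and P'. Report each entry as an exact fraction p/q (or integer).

x̄ = F·x = [-3, -3]
P̄ = F·P·Fᵀ + Q = [8 -4; -4 16]
y = z − H·x̄ = [-4]
S = H·P̄·Hᵀ + R = [114]
K = P̄·Hᵀ·S⁻¹ = [-14/57; 14/57]
x' = x̄ + K·y = [-115/57, -227/57]
P' = (I − K·H)·P̄ = [64/57 164/57; 164/57 520/57]

x' = [-115/57, -227/57]
P' = [64/57 164/57; 164/57 520/57]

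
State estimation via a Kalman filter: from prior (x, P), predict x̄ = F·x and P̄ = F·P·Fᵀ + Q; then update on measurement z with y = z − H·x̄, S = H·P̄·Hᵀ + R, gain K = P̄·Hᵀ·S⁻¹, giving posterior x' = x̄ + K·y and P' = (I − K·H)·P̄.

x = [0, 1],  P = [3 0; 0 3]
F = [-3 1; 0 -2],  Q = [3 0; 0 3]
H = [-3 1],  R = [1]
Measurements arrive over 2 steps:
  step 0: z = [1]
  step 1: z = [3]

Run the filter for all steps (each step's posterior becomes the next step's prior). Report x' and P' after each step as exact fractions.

step 0: x̄ = F·x = [1, -2]
step 0: P̄ = F·P·Fᵀ + Q = [33 -6; -6 15]
step 0: y = z − H·x̄ = [6]
step 0: S = H·P̄·Hᵀ + R = [349]
step 0: K = P̄·Hᵀ·S⁻¹ = [-105/349; 33/349]
step 0: x' = x̄ + K·y = [-281/349, -500/349]
step 0: P' = (I − K·H)·P̄ = [492/349 1371/349; 1371/349 4146/349]
step 1: x̄ = F·x = [343/349, 1000/349]
step 1: P̄ = F·P·Fᵀ + Q = [1395/349 -66/349; -66/349 17631/349]
step 1: y = z − H·x̄ = [1076/349]
step 1: S = H·P̄·Hᵀ + R = [30931/349]
step 1: K = P̄·Hᵀ·S⁻¹ = [-4251/30931; 17829/30931]
step 1: x' = x̄ + K·y = [17293/30931, 143596/30931]
step 1: P' = (I − K·H)·P̄ = [71856/30931 211317/30931; 211317/30931 651780/30931]

step 0: x' = [-281/349, -500/349], P' = [492/349 1371/349; 1371/349 4146/349]
step 1: x' = [17293/30931, 143596/30931], P' = [71856/30931 211317/30931; 211317/30931 651780/30931]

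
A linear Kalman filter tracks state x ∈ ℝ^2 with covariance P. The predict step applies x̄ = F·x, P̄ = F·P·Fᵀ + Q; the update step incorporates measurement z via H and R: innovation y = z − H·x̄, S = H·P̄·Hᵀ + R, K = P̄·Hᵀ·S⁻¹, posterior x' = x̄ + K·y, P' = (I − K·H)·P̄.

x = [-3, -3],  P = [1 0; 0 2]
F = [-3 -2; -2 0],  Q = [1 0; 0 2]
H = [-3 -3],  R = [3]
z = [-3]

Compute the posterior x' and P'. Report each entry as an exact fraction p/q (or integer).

x̄ = F·x = [15, 6]
P̄ = F·P·Fᵀ + Q = [18 6; 6 6]
y = z − H·x̄ = [60]
S = H·P̄·Hᵀ + R = [327]
K = P̄·Hᵀ·S⁻¹ = [-24/109; -12/109]
x' = x̄ + K·y = [195/109, -66/109]
P' = (I − K·H)·P̄ = [234/109 -210/109; -210/109 222/109]

x' = [195/109, -66/109]
P' = [234/109 -210/109; -210/109 222/109]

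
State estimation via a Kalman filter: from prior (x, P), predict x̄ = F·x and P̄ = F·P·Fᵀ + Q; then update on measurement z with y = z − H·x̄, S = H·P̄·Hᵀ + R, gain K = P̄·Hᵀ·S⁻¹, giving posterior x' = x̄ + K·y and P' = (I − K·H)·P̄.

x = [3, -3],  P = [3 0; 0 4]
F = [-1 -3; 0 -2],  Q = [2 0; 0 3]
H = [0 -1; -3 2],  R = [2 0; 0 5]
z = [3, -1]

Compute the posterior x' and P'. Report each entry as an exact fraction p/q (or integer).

x' = [-2361/2246, -2081/1123]
P' = [3049/2246 1338/1123; 1338/1123 1922/1123]

x̄ = F·x = [6, 6]
P̄ = F·P·Fᵀ + Q = [41 24; 24 19]
y = z − H·x̄ = [9, 5]
S = H·P̄·Hᵀ + R = [21 34; 34 162]
K = P̄·Hᵀ·S⁻¹ = [-669/1123 -759/2246; -961/1123 -34/1123]
x' = x̄ + K·y = [-2361/2246, -2081/1123]
P' = (I − K·H)·P̄ = [3049/2246 1338/1123; 1338/1123 1922/1123]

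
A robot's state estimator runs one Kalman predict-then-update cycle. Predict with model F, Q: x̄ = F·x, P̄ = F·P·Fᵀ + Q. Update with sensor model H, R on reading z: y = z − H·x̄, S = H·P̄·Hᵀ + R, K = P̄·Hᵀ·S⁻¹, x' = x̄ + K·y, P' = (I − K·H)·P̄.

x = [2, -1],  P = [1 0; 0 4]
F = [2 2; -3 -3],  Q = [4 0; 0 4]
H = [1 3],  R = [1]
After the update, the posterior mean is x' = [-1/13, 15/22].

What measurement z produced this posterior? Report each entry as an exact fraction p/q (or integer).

x̄ = F·x = [2, -3]
P̄ = F·P·Fᵀ + Q = [24 -30; -30 49]
S = H·P̄·Hᵀ + R = [286]
K = P̄·Hᵀ·S⁻¹ = [-3/13; 9/22]
x' − x̄ = [-27/13, 81/22] = K·y
y = (KᵀK)⁻¹·Kᵀ·(x' − x̄) = [9]
z = y + H·x̄ = [9] + [-7] = [2]

z = [2]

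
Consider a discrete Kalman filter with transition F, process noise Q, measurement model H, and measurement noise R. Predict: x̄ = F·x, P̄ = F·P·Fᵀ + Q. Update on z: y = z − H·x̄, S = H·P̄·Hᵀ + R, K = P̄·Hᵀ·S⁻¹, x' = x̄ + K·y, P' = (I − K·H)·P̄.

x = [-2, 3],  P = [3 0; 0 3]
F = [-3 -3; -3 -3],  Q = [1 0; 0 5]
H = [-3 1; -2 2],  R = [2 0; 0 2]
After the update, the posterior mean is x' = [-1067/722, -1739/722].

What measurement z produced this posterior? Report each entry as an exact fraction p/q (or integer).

x̄ = F·x = [-3, -3]
P̄ = F·P·Fᵀ + Q = [55 54; 54 59]
S = H·P̄·Hᵀ + R = [232 16; 16 26]
K = P̄·Hᵀ·S⁻¹ = [-1427/2888 82/361; -1419/2888 248/361]
x' − x̄ = [1099/722, 427/722] = K·y
y = (KᵀK)⁻¹·Kᵀ·(x' − x̄) = [-4, -2]
z = y + H·x̄ = [-4, -2] + [6, 0] = [2, -2]

z = [2, -2]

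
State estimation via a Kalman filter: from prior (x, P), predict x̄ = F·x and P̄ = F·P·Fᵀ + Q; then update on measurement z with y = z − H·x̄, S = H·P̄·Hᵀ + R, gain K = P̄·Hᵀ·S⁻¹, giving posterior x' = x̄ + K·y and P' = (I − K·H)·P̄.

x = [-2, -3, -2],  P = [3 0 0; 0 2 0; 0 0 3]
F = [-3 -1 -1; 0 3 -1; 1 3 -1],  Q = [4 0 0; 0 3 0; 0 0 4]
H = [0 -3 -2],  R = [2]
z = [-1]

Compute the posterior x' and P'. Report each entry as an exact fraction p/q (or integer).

x' = [847/97, 81/97, -239/291]
P' = [6621/194 336/97 -1019/194; 336/97 162/97 -224/97; -1019/194 -224/97 2135/582]

x̄ = F·x = [11, -7, -9]
P̄ = F·P·Fᵀ + Q = [36 -3 -12; -3 24 21; -12 21 28]
y = z − H·x̄ = [-40]
S = H·P̄·Hᵀ + R = [582]
K = P̄·Hᵀ·S⁻¹ = [11/194; -19/97; -119/582]
x' = x̄ + K·y = [847/97, 81/97, -239/291]
P' = (I − K·H)·P̄ = [6621/194 336/97 -1019/194; 336/97 162/97 -224/97; -1019/194 -224/97 2135/582]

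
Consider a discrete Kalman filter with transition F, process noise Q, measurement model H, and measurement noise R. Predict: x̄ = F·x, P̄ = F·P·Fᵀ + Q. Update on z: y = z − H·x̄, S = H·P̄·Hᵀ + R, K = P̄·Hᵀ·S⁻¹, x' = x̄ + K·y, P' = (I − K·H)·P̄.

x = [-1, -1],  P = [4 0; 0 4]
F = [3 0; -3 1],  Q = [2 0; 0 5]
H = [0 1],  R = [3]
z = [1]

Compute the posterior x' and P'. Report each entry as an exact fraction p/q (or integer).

x̄ = F·x = [-3, 2]
P̄ = F·P·Fᵀ + Q = [38 -36; -36 45]
y = z − H·x̄ = [-1]
S = H·P̄·Hᵀ + R = [48]
K = P̄·Hᵀ·S⁻¹ = [-3/4; 15/16]
x' = x̄ + K·y = [-9/4, 17/16]
P' = (I − K·H)·P̄ = [11 -9/4; -9/4 45/16]

x' = [-9/4, 17/16]
P' = [11 -9/4; -9/4 45/16]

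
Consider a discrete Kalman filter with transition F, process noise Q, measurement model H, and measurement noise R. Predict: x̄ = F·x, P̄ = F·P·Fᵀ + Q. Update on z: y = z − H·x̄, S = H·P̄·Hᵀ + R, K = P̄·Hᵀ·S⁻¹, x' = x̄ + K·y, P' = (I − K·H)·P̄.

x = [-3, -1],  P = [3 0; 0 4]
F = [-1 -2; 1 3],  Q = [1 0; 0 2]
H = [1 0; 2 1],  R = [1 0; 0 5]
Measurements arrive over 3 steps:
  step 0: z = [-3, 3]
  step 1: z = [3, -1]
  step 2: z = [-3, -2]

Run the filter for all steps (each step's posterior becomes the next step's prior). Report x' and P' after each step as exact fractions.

step 0: x' = [-496/209, 1204/209], P' = [191/209 -317/209; -317/209 1024/209]
step 1: x' = [2669/1286, -8433/2572], P' = [7639/8359 -26291/16718; -26291/16718 169359/33436]
step 2: x' = [-339167/133942, 188480/66971], P' = [5029075/5491622 -4333075/2745811; -4333075/2745811 13946505/2745811]

step 0: x̄ = F·x = [5, -6]
step 0: P̄ = F·P·Fᵀ + Q = [20 -27; -27 41]
step 0: y = z − H·x̄ = [-8, -1]
step 0: S = H·P̄·Hᵀ + R = [21 13; 13 18]
step 0: K = P̄·Hᵀ·S⁻¹ = [191/209 13/209; -317/209 78/209]
step 0: x' = x̄ + K·y = [-496/209, 1204/209]
step 0: P' = (I − K·H)·P̄ = [191/209 -317/209; -317/209 1024/209]
step 1: x̄ = F·x = [-1912/209, 164/11]
step 1: P̄ = F·P·Fᵀ + Q = [3228/209 -250/11; -250/11 417/11]
step 1: y = z − H·x̄ = [2539/209, 499/209]
step 1: S = H·P̄·Hᵀ + R = [3437/209 1706/209; 1706/209 2880/209]
step 1: K = P̄·Hᵀ·S⁻¹ = [7639/8359 853/16718; -26291/16718 12839/33436]
step 1: x' = x̄ + K·y = [2669/1286, -8433/2572]
step 1: P' = (I − K·H)·P̄ = [7639/8359 -26291/16718; -26291/16718 169359/33436]
step 2: x̄ = F·x = [2882/643, -19961/2572]
step 2: P̄ = F·P·Fᵀ + Q = [132775/8359 -195950/8359; -195950/8359 1306167/33436]
step 2: y = z − H·x̄ = [-4811/643, -8239/2572]
step 2: S = H·P̄·Hᵀ + R = [141134/8359 69600/8359; 69600/8359 462547/33436]
step 2: K = P̄·Hᵀ·S⁻¹ = [5029075/5491622 139200/2745811; -4333075/2745811 1056071/2745811]
step 2: x' = x̄ + K·y = [-339167/133942, 188480/66971]
step 2: P' = (I − K·H)·P̄ = [5029075/5491622 -4333075/2745811; -4333075/2745811 13946505/2745811]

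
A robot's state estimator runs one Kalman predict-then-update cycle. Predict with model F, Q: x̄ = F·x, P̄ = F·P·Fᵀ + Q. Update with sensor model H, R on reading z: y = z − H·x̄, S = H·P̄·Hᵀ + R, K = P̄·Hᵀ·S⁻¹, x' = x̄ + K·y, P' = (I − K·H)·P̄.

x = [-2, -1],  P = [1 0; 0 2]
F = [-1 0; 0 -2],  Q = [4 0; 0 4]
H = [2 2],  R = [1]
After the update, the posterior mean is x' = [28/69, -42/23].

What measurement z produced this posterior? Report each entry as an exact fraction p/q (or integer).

x̄ = F·x = [2, 2]
P̄ = F·P·Fᵀ + Q = [5 0; 0 12]
S = H·P̄·Hᵀ + R = [69]
K = P̄·Hᵀ·S⁻¹ = [10/69; 8/23]
x' − x̄ = [-110/69, -88/23] = K·y
y = (KᵀK)⁻¹·Kᵀ·(x' − x̄) = [-11]
z = y + H·x̄ = [-11] + [8] = [-3]

z = [-3]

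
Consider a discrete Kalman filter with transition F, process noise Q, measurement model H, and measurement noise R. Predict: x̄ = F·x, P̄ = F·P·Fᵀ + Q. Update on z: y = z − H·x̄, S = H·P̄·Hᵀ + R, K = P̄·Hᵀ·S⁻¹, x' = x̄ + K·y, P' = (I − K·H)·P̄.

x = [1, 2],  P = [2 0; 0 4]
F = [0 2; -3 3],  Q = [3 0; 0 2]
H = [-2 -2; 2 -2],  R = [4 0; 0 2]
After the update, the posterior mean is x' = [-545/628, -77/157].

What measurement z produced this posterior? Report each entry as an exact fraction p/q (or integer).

z = [3, -1]

x̄ = F·x = [4, 3]
P̄ = F·P·Fᵀ + Q = [19 24; 24 56]
S = H·P̄·Hᵀ + R = [496 148; 148 110]
K = P̄·Hᵀ·S⁻¹ = [-1995/8164 971/4082; -508/2041 -504/2041]
x' − x̄ = [-3057/628, -548/157] = K·y
y = (KᵀK)⁻¹·Kᵀ·(x' − x̄) = [17, -3]
z = y + H·x̄ = [17, -3] + [-14, 2] = [3, -1]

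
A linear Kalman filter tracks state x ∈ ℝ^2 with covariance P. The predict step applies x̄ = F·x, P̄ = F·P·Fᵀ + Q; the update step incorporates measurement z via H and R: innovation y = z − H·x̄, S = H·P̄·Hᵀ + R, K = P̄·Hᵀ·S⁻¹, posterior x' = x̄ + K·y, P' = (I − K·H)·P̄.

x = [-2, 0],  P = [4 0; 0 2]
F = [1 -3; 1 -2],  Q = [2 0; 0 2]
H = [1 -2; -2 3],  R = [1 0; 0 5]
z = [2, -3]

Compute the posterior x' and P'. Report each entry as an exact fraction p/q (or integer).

x̄ = F·x = [-2, -2]
P̄ = F·P·Fᵀ + Q = [24 16; 16 14]
y = z − H·x̄ = [0, -1]
S = H·P̄·Hᵀ + R = [17 -20; -20 35]
K = P̄·Hᵀ·S⁻¹ = [-56/39 -32/39; -44/39 -14/39]
x' = x̄ + K·y = [-46/39, -64/39]
P' = (I − K·H)·P̄ = [488/39 272/39; 272/39 158/39]

x' = [-46/39, -64/39]
P' = [488/39 272/39; 272/39 158/39]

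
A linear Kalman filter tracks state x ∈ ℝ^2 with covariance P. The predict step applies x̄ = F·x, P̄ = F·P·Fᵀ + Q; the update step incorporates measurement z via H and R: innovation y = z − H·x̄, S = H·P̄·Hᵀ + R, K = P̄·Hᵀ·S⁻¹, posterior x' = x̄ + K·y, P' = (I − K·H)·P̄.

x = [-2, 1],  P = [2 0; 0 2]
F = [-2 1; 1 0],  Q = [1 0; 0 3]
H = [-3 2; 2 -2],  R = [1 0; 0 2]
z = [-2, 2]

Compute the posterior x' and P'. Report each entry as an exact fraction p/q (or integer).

x̄ = F·x = [5, -2]
P̄ = F·P·Fᵀ + Q = [11 -4; -4 5]
y = z − H·x̄ = [17, -12]
S = H·P̄·Hᵀ + R = [168 -126; -126 98]
K = P̄·Hᵀ·S⁻¹ = [-17/42 -3/14; -4/21 -3/7]
x' = x̄ + K·y = [29/42, -2/21]
P' = (I − K·H)·P̄ = [5/6 22/21; 22/21 31/21]

x' = [29/42, -2/21]
P' = [5/6 22/21; 22/21 31/21]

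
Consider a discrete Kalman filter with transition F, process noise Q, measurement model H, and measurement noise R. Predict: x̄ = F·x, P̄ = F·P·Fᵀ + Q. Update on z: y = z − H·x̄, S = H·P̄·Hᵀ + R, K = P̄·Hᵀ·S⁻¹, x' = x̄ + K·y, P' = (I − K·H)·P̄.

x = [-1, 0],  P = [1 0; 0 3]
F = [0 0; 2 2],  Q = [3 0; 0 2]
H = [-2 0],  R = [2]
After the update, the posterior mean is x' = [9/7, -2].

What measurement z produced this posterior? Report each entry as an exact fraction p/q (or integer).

z = [-3]

x̄ = F·x = [0, -2]
P̄ = F·P·Fᵀ + Q = [3 0; 0 18]
S = H·P̄·Hᵀ + R = [14]
K = P̄·Hᵀ·S⁻¹ = [-3/7; 0]
x' − x̄ = [9/7, 0] = K·y
y = (KᵀK)⁻¹·Kᵀ·(x' − x̄) = [-3]
z = y + H·x̄ = [-3] + [0] = [-3]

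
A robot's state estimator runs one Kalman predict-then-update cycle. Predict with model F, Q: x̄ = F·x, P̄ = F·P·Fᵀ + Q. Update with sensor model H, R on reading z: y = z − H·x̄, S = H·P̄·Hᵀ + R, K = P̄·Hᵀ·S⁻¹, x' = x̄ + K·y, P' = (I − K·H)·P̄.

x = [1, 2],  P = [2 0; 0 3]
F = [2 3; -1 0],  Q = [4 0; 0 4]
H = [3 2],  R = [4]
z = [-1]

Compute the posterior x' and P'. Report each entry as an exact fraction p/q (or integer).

x' = [141/331, -1]
P' = [1028/331 -4; -4 6]

x̄ = F·x = [8, -1]
P̄ = F·P·Fᵀ + Q = [39 -4; -4 6]
y = z − H·x̄ = [-23]
S = H·P̄·Hᵀ + R = [331]
K = P̄·Hᵀ·S⁻¹ = [109/331; 0]
x' = x̄ + K·y = [141/331, -1]
P' = (I − K·H)·P̄ = [1028/331 -4; -4 6]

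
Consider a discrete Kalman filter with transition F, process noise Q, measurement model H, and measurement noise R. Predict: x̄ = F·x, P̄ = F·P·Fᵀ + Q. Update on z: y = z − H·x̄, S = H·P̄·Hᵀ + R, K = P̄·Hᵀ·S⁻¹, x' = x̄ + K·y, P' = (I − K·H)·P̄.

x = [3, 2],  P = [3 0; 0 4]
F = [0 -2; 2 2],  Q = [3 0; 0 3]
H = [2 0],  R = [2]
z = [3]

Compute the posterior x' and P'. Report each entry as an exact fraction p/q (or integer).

x' = [53/39, 214/39]
P' = [19/39 -16/39; -16/39 697/39]

x̄ = F·x = [-4, 10]
P̄ = F·P·Fᵀ + Q = [19 -16; -16 31]
y = z − H·x̄ = [11]
S = H·P̄·Hᵀ + R = [78]
K = P̄·Hᵀ·S⁻¹ = [19/39; -16/39]
x' = x̄ + K·y = [53/39, 214/39]
P' = (I − K·H)·P̄ = [19/39 -16/39; -16/39 697/39]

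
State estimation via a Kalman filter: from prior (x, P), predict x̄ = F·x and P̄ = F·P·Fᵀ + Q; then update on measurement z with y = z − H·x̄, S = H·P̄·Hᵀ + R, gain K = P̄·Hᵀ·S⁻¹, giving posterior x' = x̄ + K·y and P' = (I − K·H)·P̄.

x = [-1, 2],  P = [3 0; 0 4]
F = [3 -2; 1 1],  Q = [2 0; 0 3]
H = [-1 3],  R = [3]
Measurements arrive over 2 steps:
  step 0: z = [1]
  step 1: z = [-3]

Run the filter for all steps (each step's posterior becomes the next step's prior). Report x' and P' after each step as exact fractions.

step 0: x' = [-91/22, -43/44], P' = [348/11 225/22; 225/22 479/132]
step 1: x' = [-140688/16199, -63344/16199], P' = [1142385/16199 395991/16199; 395991/16199 142330/16199]

step 0: x̄ = F·x = [-7, 1]
step 0: P̄ = F·P·Fᵀ + Q = [45 1; 1 10]
step 0: y = z − H·x̄ = [-9]
step 0: S = H·P̄·Hᵀ + R = [132]
step 0: K = P̄·Hᵀ·S⁻¹ = [-7/22; 29/132]
step 0: x' = x̄ + K·y = [-91/22, -43/44]
step 0: P' = (I − K·H)·P̄ = [348/11 225/22; 225/22 479/132]
step 1: x̄ = F·x = [-115/11, -225/44]
step 1: P̄ = F·P·Fᵀ + Q = [5891/33 3230/33; 3230/33 7751/132]
step 1: y = z − H·x̄ = [83/44]
step 1: S = H·P̄·Hᵀ + R = [16199/132]
step 1: K = P̄·Hᵀ·S⁻¹ = [15196/16199; 10333/16199]
step 1: x' = x̄ + K·y = [-140688/16199, -63344/16199]
step 1: P' = (I − K·H)·P̄ = [1142385/16199 395991/16199; 395991/16199 142330/16199]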